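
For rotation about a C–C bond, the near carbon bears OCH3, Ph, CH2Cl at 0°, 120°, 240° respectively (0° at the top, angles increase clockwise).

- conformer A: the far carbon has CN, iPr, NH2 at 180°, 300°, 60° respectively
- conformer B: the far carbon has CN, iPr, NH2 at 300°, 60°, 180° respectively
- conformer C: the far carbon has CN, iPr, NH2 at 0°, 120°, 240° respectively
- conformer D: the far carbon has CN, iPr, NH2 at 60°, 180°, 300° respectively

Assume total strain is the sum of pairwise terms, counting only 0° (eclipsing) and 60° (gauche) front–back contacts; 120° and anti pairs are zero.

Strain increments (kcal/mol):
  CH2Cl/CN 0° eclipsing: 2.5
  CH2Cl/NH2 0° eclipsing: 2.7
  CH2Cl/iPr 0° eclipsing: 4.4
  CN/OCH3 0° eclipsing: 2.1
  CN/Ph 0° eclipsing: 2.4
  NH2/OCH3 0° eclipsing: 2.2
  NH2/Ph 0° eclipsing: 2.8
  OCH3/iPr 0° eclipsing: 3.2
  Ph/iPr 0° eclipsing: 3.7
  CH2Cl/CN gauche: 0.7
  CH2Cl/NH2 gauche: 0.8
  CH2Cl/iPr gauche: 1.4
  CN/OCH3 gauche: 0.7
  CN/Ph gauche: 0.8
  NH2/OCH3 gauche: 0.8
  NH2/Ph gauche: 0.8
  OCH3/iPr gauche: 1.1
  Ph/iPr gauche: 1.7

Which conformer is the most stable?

A (staggered): OCH3(0°)/iPr(300°) gauche 1.1; OCH3(0°)/NH2(60°) gauche 0.8; Ph(120°)/CN(180°) gauche 0.8; Ph(120°)/NH2(60°) gauche 0.8; CH2Cl(240°)/CN(180°) gauche 0.7; CH2Cl(240°)/iPr(300°) gauche 1.4 → 5.6 kcal/mol.
B (staggered): OCH3(0°)/CN(300°) gauche 0.7; OCH3(0°)/iPr(60°) gauche 1.1; Ph(120°)/iPr(60°) gauche 1.7; Ph(120°)/NH2(180°) gauche 0.8; CH2Cl(240°)/CN(300°) gauche 0.7; CH2Cl(240°)/NH2(180°) gauche 0.8 → 5.8 kcal/mol.
C (eclipsed): OCH3(0°)/CN(0°) eclipsed 2.1; Ph(120°)/iPr(120°) eclipsed 3.7; CH2Cl(240°)/NH2(240°) eclipsed 2.7 → 8.5 kcal/mol.
D (staggered): OCH3(0°)/CN(60°) gauche 0.7; OCH3(0°)/NH2(300°) gauche 0.8; Ph(120°)/CN(60°) gauche 0.8; Ph(120°)/iPr(180°) gauche 1.7; CH2Cl(240°)/iPr(180°) gauche 1.4; CH2Cl(240°)/NH2(300°) gauche 0.8 → 6.2 kcal/mol.
A has the lowest total (5.6 kcal/mol).

A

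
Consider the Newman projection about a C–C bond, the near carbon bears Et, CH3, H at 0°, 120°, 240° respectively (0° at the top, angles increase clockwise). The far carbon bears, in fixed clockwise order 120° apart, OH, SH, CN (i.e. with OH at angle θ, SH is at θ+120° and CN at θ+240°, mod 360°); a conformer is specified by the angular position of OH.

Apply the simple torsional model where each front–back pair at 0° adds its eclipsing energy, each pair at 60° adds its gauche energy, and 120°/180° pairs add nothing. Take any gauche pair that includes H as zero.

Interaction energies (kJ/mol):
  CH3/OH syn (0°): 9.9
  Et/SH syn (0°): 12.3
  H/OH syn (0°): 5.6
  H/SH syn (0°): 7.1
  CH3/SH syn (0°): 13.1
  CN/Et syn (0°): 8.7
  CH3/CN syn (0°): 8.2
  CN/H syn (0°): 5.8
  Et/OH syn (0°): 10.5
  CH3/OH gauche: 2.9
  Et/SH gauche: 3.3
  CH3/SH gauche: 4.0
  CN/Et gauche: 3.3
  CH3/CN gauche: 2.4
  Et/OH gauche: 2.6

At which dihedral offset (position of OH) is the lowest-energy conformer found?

OH at 0° (eclipsed): Et–OH eclipsed, CH3–SH eclipsed, H–CN eclipsed; 10.5 + 13.1 + 5.8 = 29.4 kJ/mol.
OH at 60° (staggered): Et–OH gauche, Et–CN gauche, CH3–OH gauche, CH3–SH gauche; 2.6 + 3.3 + 2.9 + 4.0 = 12.8 kJ/mol.
OH at 120° (eclipsed): Et–CN eclipsed, CH3–OH eclipsed, H–SH eclipsed; 8.7 + 9.9 + 7.1 = 25.7 kJ/mol.
OH at 180° (staggered): Et–SH gauche, Et–CN gauche, CH3–OH gauche, CH3–CN gauche; 3.3 + 3.3 + 2.9 + 2.4 = 11.9 kJ/mol.
OH at 240° (eclipsed): Et–SH eclipsed, CH3–CN eclipsed, H–OH eclipsed; 12.3 + 8.2 + 5.6 = 26.1 kJ/mol.
OH at 300° (staggered): Et–OH gauche, Et–SH gauche, CH3–SH gauche, CH3–CN gauche; 2.6 + 3.3 + 4.0 + 2.4 = 12.3 kJ/mol.
The minimum (11.9 kJ/mol) occurs with OH at 180°.

180°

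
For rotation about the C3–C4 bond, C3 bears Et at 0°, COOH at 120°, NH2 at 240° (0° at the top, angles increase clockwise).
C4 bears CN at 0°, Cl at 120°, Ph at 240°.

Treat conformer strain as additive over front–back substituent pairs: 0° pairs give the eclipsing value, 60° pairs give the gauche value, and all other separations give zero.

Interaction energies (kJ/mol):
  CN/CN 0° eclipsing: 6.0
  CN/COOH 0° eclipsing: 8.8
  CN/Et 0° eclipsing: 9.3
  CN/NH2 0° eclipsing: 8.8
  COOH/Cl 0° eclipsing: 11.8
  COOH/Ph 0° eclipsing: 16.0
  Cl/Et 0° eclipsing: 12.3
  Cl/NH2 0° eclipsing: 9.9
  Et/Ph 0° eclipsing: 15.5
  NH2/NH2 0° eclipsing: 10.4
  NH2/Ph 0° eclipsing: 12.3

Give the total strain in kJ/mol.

33.4 kJ/mol

This conformer (eclipsed): Et(0°)/CN(0°) eclipsed 9.3; COOH(120°)/Cl(120°) eclipsed 11.8; NH2(240°)/Ph(240°) eclipsed 12.3 → 33.4 kJ/mol.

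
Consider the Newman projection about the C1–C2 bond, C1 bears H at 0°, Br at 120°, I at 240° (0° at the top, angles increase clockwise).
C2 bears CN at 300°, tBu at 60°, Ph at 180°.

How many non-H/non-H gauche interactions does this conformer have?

Non-H gauche pairs: Br(120°)/tBu(60°); Br(120°)/Ph(180°); I(240°)/CN(300°); I(240°)/Ph(180°) — 4 interactions.

4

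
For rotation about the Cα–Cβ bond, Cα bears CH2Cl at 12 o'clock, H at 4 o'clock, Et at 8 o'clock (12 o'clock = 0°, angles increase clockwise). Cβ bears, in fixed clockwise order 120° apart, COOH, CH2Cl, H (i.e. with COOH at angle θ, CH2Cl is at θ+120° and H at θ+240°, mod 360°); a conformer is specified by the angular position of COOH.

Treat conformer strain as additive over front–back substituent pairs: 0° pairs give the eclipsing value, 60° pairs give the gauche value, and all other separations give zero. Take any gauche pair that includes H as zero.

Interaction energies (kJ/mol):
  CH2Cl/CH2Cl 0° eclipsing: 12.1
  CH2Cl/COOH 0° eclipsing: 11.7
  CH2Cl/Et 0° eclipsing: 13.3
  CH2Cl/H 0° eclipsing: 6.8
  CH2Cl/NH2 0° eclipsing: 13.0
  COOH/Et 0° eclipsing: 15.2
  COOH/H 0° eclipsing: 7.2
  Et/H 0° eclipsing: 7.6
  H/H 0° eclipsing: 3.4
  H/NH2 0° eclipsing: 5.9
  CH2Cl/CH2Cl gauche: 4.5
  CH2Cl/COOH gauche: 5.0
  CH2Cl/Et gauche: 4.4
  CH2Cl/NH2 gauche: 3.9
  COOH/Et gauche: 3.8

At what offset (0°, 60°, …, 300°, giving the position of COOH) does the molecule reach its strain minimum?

COOH at 0° (eclipsed): CH2Cl–COOH eclipsed, H–CH2Cl eclipsed, Et–H eclipsed; 11.7 + 6.8 + 7.6 = 26.1 kJ/mol.
COOH at 60° (staggered): CH2Cl–COOH gauche, Et–CH2Cl gauche; 5.0 + 4.4 = 9.4 kJ/mol.
COOH at 120° (eclipsed): CH2Cl–H eclipsed, H–COOH eclipsed, Et–CH2Cl eclipsed; 6.8 + 7.2 + 13.3 = 27.3 kJ/mol.
COOH at 180° (staggered): CH2Cl–CH2Cl gauche, Et–COOH gauche, Et–CH2Cl gauche; 4.5 + 3.8 + 4.4 = 12.7 kJ/mol.
COOH at 240° (eclipsed): CH2Cl–CH2Cl eclipsed, H–H eclipsed, Et–COOH eclipsed; 12.1 + 3.4 + 15.2 = 30.7 kJ/mol.
COOH at 300° (staggered): CH2Cl–COOH gauche, CH2Cl–CH2Cl gauche, Et–COOH gauche; 5.0 + 4.5 + 3.8 = 13.3 kJ/mol.
The minimum (9.4 kJ/mol) occurs with COOH at 60°.

60°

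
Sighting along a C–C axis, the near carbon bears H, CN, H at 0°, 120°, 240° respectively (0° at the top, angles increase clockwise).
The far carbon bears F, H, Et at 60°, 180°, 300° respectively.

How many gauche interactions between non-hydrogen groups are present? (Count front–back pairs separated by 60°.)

1

Non-H gauche pairs: CN(120°)/F(60°) — 1 interaction.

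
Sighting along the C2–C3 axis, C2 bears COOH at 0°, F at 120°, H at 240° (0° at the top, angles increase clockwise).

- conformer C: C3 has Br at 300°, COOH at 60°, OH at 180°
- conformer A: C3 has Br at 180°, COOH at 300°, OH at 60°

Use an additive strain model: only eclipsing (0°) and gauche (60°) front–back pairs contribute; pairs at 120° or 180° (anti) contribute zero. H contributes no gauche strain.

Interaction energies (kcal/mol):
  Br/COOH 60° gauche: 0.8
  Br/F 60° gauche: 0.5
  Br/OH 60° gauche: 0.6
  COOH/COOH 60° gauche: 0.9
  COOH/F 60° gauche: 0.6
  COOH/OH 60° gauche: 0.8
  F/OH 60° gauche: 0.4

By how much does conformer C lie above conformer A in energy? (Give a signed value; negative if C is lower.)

+0.1 kcal/mol

C (staggered): COOH(0°)/Br(300°) gauche 0.8; COOH(0°)/COOH(60°) gauche 0.9; F(120°)/COOH(60°) gauche 0.6; F(120°)/OH(180°) gauche 0.4 → 2.7 kcal/mol.
A (staggered): COOH(0°)/COOH(300°) gauche 0.9; COOH(0°)/OH(60°) gauche 0.8; F(120°)/Br(180°) gauche 0.5; F(120°)/OH(60°) gauche 0.4 → 2.6 kcal/mol.
E(C) − E(A) = 2.7 − 2.6 = +0.1 kcal/mol.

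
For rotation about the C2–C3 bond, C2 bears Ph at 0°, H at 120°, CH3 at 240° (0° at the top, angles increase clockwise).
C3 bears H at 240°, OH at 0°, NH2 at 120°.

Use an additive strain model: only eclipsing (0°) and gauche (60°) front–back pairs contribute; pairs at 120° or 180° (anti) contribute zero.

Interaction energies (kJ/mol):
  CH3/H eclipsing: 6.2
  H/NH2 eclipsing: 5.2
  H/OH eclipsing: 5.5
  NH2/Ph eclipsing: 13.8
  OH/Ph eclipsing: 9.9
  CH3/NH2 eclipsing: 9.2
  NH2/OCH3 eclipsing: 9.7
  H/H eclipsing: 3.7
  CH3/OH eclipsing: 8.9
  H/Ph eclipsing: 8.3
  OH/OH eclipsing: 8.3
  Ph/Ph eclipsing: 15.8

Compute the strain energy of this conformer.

This conformer is eclipsed. Ph at 0° is eclipsed with OH at 0° (9.9); H at 120° is eclipsed with NH2 at 120° (5.2); CH3 at 240° is eclipsed with H at 240° (6.2). Total 21.3 kJ/mol.

21.3 kJ/mol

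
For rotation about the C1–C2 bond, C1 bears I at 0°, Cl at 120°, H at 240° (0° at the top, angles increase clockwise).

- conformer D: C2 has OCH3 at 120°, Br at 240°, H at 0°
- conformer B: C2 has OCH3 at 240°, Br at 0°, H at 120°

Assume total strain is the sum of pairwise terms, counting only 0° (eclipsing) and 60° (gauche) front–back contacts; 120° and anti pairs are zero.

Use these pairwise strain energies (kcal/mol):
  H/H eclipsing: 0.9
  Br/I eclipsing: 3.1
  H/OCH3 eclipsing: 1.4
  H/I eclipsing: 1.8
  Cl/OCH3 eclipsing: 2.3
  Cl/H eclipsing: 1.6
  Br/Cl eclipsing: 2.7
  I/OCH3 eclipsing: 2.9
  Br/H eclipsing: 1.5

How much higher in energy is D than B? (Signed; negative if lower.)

-0.5 kcal/mol

D is eclipsed. I at 0° is eclipsed with H at 0° (1.8); Cl at 120° is eclipsed with OCH3 at 120° (2.3); H at 240° is eclipsed with Br at 240° (1.5). Total 5.6 kcal/mol.
B is eclipsed. I at 0° is eclipsed with Br at 0° (3.1); Cl at 120° is eclipsed with H at 120° (1.6); H at 240° is eclipsed with OCH3 at 240° (1.4). Total 6.1 kcal/mol.
E(D) − E(B) = 5.6 − 6.1 = -0.5 kcal/mol.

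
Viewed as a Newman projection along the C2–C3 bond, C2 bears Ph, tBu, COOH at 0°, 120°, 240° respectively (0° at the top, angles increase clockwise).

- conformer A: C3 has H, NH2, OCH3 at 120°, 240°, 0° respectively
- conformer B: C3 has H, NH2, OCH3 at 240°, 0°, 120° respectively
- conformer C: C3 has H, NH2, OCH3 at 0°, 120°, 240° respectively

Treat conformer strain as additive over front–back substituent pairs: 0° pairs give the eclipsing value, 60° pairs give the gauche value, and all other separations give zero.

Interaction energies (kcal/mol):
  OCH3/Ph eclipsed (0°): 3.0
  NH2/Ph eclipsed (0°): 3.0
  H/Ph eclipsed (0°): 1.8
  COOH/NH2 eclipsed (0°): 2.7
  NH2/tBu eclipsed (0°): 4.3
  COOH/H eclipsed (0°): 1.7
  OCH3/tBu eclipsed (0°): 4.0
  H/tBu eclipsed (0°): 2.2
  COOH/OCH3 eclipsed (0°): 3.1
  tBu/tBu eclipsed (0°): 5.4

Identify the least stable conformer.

C

A (eclipsed): Ph(0°)/OCH3(0°) eclipsed 3.0; tBu(120°)/H(120°) eclipsed 2.2; COOH(240°)/NH2(240°) eclipsed 2.7 → 7.9 kcal/mol.
B (eclipsed): Ph(0°)/NH2(0°) eclipsed 3.0; tBu(120°)/OCH3(120°) eclipsed 4.0; COOH(240°)/H(240°) eclipsed 1.7 → 8.7 kcal/mol.
C (eclipsed): Ph(0°)/H(0°) eclipsed 1.8; tBu(120°)/NH2(120°) eclipsed 4.3; COOH(240°)/OCH3(240°) eclipsed 3.1 → 9.2 kcal/mol.
C has the highest total (9.2 kcal/mol).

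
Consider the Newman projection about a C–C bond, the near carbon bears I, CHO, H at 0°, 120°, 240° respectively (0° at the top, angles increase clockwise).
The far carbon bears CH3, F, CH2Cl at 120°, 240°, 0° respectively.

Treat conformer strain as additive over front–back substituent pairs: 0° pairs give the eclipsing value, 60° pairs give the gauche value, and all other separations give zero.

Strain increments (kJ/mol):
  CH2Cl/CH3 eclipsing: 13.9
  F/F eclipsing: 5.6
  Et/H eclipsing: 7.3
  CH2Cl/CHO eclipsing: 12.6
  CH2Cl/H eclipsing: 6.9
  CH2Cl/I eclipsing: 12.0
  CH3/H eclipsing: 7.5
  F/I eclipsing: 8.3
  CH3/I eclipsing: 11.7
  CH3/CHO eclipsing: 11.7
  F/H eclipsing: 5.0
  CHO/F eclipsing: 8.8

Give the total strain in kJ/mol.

This conformer (eclipsed): I–CH2Cl eclipsed, CHO–CH3 eclipsed, H–F eclipsed; 12.0 + 11.7 + 5.0 = 28.7 kJ/mol.

28.7 kJ/mol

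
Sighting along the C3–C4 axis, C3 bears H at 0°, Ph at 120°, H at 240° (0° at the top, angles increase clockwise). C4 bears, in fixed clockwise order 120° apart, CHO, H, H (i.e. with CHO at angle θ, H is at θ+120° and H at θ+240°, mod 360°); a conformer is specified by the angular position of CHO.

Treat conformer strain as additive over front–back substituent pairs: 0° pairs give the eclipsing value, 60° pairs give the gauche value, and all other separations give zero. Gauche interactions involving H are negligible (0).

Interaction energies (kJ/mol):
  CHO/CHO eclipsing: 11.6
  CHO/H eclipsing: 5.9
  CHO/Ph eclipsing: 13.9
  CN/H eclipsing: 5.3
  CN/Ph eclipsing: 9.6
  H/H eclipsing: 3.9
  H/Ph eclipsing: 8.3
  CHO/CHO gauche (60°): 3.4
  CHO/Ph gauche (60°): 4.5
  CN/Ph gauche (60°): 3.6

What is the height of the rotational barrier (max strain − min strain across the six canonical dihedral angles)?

CHO at 0° (eclipsed): H(0°)/CHO(0°) eclipsed 5.9; Ph(120°)/H(120°) eclipsed 8.3; H(240°)/H(240°) eclipsed 3.9 → 18.1 kJ/mol.
CHO at 60° (staggered): Ph(120°)/CHO(60°) gauche 4.5 → 4.5 kJ/mol.
CHO at 120° (eclipsed): H(0°)/H(0°) eclipsed 3.9; Ph(120°)/CHO(120°) eclipsed 13.9; H(240°)/H(240°) eclipsed 3.9 → 21.7 kJ/mol.
CHO at 180° (staggered): Ph(120°)/CHO(180°) gauche 4.5 → 4.5 kJ/mol.
CHO at 240° (eclipsed): H(0°)/H(0°) eclipsed 3.9; Ph(120°)/H(120°) eclipsed 8.3; H(240°)/CHO(240°) eclipsed 5.9 → 18.1 kJ/mol.
CHO at 300° (staggered): no non-H gauche contacts → 0.0 kJ/mol.
Max at 120° (21.7 kJ/mol), min at 300° (0.0 kJ/mol); barrier = 21.7 kJ/mol.

21.7 kJ/mol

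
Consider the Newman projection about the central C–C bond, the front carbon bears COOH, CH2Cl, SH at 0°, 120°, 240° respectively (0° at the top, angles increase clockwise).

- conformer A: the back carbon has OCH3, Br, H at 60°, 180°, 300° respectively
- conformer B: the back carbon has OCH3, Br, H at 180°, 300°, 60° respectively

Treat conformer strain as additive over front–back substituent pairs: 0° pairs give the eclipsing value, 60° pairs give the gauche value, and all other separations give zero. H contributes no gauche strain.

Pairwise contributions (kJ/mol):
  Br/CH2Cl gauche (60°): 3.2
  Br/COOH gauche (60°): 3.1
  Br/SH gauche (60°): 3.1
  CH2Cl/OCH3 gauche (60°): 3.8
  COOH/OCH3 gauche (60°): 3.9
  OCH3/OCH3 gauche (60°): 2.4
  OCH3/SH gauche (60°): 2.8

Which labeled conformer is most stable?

B

A is staggered. COOH at 0° is gauche with OCH3 at 60° (3.9); CH2Cl at 120° is gauche with OCH3 at 60° (3.8); CH2Cl at 120° is gauche with Br at 180° (3.2); SH at 240° is gauche with Br at 180° (3.1). Total 14.0 kJ/mol.
B is staggered. COOH at 0° is gauche with Br at 300° (3.1); CH2Cl at 120° is gauche with OCH3 at 180° (3.8); SH at 240° is gauche with OCH3 at 180° (2.8); SH at 240° is gauche with Br at 300° (3.1). Total 12.8 kJ/mol.
B has the lowest total (12.8 kJ/mol).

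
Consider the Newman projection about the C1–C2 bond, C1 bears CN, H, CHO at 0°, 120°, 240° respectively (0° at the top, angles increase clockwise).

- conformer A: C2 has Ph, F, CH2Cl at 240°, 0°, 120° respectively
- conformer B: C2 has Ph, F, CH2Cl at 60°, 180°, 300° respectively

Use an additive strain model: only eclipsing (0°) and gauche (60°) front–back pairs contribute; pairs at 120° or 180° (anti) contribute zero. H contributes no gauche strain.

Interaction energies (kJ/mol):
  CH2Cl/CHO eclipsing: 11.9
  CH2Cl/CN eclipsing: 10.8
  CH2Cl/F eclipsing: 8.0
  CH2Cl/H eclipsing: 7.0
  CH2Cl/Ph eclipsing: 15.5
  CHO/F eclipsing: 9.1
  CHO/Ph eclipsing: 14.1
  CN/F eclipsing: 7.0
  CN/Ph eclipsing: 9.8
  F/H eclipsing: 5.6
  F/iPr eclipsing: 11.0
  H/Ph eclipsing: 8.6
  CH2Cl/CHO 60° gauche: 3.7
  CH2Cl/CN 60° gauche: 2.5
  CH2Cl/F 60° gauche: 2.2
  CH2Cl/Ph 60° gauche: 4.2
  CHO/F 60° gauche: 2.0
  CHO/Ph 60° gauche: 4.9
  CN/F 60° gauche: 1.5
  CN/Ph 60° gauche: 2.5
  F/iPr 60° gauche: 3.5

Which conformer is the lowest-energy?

B

A (eclipsed): CN–F eclipsed, H–CH2Cl eclipsed, CHO–Ph eclipsed; 7.0 + 7.0 + 14.1 = 28.1 kJ/mol.
B (staggered): CN–Ph gauche, CN–CH2Cl gauche, CHO–F gauche, CHO–CH2Cl gauche; 2.5 + 2.5 + 2.0 + 3.7 = 10.7 kJ/mol.
B has the lowest total (10.7 kJ/mol).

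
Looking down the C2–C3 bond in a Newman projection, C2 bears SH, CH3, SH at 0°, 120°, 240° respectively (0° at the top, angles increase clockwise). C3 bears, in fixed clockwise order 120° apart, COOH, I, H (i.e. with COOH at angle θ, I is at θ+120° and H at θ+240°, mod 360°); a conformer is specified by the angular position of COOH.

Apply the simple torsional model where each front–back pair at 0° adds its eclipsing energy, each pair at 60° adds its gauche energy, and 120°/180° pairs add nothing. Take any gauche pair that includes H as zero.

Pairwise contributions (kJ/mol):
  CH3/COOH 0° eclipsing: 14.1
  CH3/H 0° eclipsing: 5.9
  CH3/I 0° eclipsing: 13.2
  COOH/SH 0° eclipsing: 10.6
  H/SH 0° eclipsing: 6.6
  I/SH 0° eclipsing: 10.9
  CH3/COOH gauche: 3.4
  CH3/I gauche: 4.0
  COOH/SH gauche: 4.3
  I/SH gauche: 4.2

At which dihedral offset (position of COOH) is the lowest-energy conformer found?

60°

COOH at 0° (eclipsed): SH(0°)/COOH(0°) eclipsed 10.6; CH3(120°)/I(120°) eclipsed 13.2; SH(240°)/H(240°) eclipsed 6.6 → 30.4 kJ/mol.
COOH at 60° (staggered): SH(0°)/COOH(60°) gauche 4.3; CH3(120°)/COOH(60°) gauche 3.4; CH3(120°)/I(180°) gauche 4.0; SH(240°)/I(180°) gauche 4.2 → 15.9 kJ/mol.
COOH at 120° (eclipsed): SH(0°)/H(0°) eclipsed 6.6; CH3(120°)/COOH(120°) eclipsed 14.1; SH(240°)/I(240°) eclipsed 10.9 → 31.6 kJ/mol.
COOH at 180° (staggered): SH(0°)/I(300°) gauche 4.2; CH3(120°)/COOH(180°) gauche 3.4; SH(240°)/COOH(180°) gauche 4.3; SH(240°)/I(300°) gauche 4.2 → 16.1 kJ/mol.
COOH at 240° (eclipsed): SH(0°)/I(0°) eclipsed 10.9; CH3(120°)/H(120°) eclipsed 5.9; SH(240°)/COOH(240°) eclipsed 10.6 → 27.4 kJ/mol.
COOH at 300° (staggered): SH(0°)/COOH(300°) gauche 4.3; SH(0°)/I(60°) gauche 4.2; CH3(120°)/I(60°) gauche 4.0; SH(240°)/COOH(300°) gauche 4.3 → 16.8 kJ/mol.
The minimum (15.9 kJ/mol) occurs with COOH at 60°.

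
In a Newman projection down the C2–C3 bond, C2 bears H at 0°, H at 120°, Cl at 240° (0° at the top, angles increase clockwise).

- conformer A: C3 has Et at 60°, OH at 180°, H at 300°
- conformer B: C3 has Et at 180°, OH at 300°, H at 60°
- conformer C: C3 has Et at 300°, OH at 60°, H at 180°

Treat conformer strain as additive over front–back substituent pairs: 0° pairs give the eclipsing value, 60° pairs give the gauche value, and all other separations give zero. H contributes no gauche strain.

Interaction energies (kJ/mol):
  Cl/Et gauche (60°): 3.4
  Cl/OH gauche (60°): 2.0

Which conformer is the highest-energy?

B

A (staggered): Cl(240°)/OH(180°) gauche 2.0 → 2.0 kJ/mol.
B (staggered): Cl(240°)/Et(180°) gauche 3.4; Cl(240°)/OH(300°) gauche 2.0 → 5.4 kJ/mol.
C (staggered): Cl(240°)/Et(300°) gauche 3.4 → 3.4 kJ/mol.
B has the highest total (5.4 kJ/mol).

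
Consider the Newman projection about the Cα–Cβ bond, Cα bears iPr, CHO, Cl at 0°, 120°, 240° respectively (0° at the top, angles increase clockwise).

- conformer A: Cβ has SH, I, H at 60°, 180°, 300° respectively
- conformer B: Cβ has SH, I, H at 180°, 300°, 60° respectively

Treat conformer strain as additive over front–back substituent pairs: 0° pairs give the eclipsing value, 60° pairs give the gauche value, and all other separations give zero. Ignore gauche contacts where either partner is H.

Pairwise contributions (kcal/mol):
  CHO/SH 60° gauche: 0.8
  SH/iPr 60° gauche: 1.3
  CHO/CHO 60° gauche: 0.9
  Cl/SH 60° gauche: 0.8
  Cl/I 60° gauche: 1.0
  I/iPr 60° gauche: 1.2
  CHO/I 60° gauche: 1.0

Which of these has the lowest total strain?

A (staggered): iPr–SH gauche, CHO–SH gauche, CHO–I gauche, Cl–I gauche; 1.3 + 0.8 + 1.0 + 1.0 = 4.1 kcal/mol.
B (staggered): iPr–I gauche, CHO–SH gauche, Cl–SH gauche, Cl–I gauche; 1.2 + 0.8 + 0.8 + 1.0 = 3.8 kcal/mol.
B has the lowest total (3.8 kcal/mol).

B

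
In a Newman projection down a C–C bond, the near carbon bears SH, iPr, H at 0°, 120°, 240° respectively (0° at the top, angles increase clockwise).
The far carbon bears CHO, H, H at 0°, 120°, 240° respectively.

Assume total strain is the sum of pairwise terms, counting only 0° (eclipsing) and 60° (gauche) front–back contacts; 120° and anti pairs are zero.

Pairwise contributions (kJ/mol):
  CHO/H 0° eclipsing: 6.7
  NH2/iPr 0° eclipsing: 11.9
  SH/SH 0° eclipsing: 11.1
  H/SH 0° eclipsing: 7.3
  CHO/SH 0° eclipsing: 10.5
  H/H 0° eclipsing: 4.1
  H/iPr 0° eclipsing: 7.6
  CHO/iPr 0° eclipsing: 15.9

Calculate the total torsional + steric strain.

This conformer (eclipsed): SH(0°)/CHO(0°) eclipsed 10.5; iPr(120°)/H(120°) eclipsed 7.6; H(240°)/H(240°) eclipsed 4.1 → 22.2 kJ/mol.

22.2 kJ/mol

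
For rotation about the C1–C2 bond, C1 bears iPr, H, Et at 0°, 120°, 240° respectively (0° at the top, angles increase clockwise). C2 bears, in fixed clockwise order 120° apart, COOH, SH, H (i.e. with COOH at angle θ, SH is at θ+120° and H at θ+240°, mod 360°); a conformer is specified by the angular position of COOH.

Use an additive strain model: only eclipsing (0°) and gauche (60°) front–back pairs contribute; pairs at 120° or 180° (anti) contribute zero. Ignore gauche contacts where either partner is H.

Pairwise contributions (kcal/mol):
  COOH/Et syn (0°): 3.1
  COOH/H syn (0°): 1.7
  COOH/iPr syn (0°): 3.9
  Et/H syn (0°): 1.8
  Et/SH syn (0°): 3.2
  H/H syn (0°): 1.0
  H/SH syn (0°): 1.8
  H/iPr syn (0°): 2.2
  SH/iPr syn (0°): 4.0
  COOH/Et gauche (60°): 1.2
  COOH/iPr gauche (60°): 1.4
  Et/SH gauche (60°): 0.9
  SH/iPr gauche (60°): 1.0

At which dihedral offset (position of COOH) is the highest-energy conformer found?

COOH at 0° (eclipsed): iPr(0°)/COOH(0°) eclipsed 3.9; H(120°)/SH(120°) eclipsed 1.8; Et(240°)/H(240°) eclipsed 1.8 → 7.5 kcal/mol.
COOH at 60° (staggered): iPr(0°)/COOH(60°) gauche 1.4; Et(240°)/SH(180°) gauche 0.9 → 2.3 kcal/mol.
COOH at 120° (eclipsed): iPr(0°)/H(0°) eclipsed 2.2; H(120°)/COOH(120°) eclipsed 1.7; Et(240°)/SH(240°) eclipsed 3.2 → 7.1 kcal/mol.
COOH at 180° (staggered): iPr(0°)/SH(300°) gauche 1.0; Et(240°)/COOH(180°) gauche 1.2; Et(240°)/SH(300°) gauche 0.9 → 3.1 kcal/mol.
COOH at 240° (eclipsed): iPr(0°)/SH(0°) eclipsed 4.0; H(120°)/H(120°) eclipsed 1.0; Et(240°)/COOH(240°) eclipsed 3.1 → 8.1 kcal/mol.
COOH at 300° (staggered): iPr(0°)/COOH(300°) gauche 1.4; iPr(0°)/SH(60°) gauche 1.0; Et(240°)/COOH(300°) gauche 1.2 → 3.6 kcal/mol.
The maximum (8.1 kcal/mol) occurs with COOH at 240°.

240°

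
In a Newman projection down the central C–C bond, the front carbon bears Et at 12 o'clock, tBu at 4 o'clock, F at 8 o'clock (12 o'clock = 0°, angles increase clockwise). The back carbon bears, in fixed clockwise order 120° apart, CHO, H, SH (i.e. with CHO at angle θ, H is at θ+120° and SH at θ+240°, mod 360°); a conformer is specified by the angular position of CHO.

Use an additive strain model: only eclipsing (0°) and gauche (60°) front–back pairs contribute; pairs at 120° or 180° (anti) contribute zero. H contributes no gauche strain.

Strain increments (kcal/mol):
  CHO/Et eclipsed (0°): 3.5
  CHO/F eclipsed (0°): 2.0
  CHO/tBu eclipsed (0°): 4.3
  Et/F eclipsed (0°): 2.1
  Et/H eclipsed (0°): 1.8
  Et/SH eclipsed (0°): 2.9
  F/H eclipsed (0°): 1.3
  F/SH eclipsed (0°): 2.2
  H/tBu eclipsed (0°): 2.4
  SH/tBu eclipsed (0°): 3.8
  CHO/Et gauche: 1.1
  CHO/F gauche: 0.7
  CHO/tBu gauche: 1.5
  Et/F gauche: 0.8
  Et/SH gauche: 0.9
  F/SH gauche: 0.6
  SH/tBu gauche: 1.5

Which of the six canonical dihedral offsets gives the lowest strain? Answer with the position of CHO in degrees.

CHO at 0° (eclipsed): Et–CHO eclipsed, tBu–H eclipsed, F–SH eclipsed; 3.5 + 2.4 + 2.2 = 8.1 kcal/mol.
CHO at 60° (staggered): Et–CHO gauche, Et–SH gauche, tBu–CHO gauche, F–SH gauche; 1.1 + 0.9 + 1.5 + 0.6 = 4.1 kcal/mol.
CHO at 120° (eclipsed): Et–SH eclipsed, tBu–CHO eclipsed, F–H eclipsed; 2.9 + 4.3 + 1.3 = 8.5 kcal/mol.
CHO at 180° (staggered): Et–SH gauche, tBu–CHO gauche, tBu–SH gauche, F–CHO gauche; 0.9 + 1.5 + 1.5 + 0.7 = 4.6 kcal/mol.
CHO at 240° (eclipsed): Et–H eclipsed, tBu–SH eclipsed, F–CHO eclipsed; 1.8 + 3.8 + 2.0 = 7.6 kcal/mol.
CHO at 300° (staggered): Et–CHO gauche, tBu–SH gauche, F–CHO gauche, F–SH gauche; 1.1 + 1.5 + 0.7 + 0.6 = 3.9 kcal/mol.
The minimum (3.9 kcal/mol) occurs with CHO at 300°.

300°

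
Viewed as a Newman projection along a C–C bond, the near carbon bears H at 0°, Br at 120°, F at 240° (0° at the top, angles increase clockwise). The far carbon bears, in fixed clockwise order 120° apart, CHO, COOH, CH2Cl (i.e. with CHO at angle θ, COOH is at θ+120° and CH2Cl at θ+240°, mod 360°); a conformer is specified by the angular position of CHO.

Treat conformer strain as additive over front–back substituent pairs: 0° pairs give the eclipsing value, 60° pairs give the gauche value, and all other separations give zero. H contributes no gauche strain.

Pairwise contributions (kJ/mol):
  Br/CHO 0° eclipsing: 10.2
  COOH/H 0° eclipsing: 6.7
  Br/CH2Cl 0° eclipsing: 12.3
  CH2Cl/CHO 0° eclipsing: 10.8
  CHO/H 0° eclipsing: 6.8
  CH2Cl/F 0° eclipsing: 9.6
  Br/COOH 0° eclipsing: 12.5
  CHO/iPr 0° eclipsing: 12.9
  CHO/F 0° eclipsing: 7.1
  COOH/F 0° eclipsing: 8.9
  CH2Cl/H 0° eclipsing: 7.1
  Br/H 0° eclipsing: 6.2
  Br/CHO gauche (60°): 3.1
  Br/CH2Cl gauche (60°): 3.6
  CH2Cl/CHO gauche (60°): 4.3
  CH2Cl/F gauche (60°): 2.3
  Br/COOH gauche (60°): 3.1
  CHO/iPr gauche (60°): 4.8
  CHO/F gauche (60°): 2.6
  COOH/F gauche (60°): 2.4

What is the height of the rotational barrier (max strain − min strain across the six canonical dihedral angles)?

CHO at 0° is eclipsed. H at 0° is eclipsed with CHO at 0° (6.8); Br at 120° is eclipsed with COOH at 120° (12.5); F at 240° is eclipsed with CH2Cl at 240° (9.6). Total 28.9 kJ/mol.
CHO at 60° is staggered. Br at 120° is gauche with CHO at 60° (3.1); Br at 120° is gauche with COOH at 180° (3.1); F at 240° is gauche with COOH at 180° (2.4); F at 240° is gauche with CH2Cl at 300° (2.3). Total 10.9 kJ/mol.
CHO at 120° is eclipsed. H at 0° is eclipsed with CH2Cl at 0° (7.1); Br at 120° is eclipsed with CHO at 120° (10.2); F at 240° is eclipsed with COOH at 240° (8.9). Total 26.2 kJ/mol.
CHO at 180° is staggered. Br at 120° is gauche with CHO at 180° (3.1); Br at 120° is gauche with CH2Cl at 60° (3.6); F at 240° is gauche with CHO at 180° (2.6); F at 240° is gauche with COOH at 300° (2.4). Total 11.7 kJ/mol.
CHO at 240° is eclipsed. H at 0° is eclipsed with COOH at 0° (6.7); Br at 120° is eclipsed with CH2Cl at 120° (12.3); F at 240° is eclipsed with CHO at 240° (7.1). Total 26.1 kJ/mol.
CHO at 300° is staggered. Br at 120° is gauche with COOH at 60° (3.1); Br at 120° is gauche with CH2Cl at 180° (3.6); F at 240° is gauche with CHO at 300° (2.6); F at 240° is gauche with CH2Cl at 180° (2.3). Total 11.6 kJ/mol.
Max at 0° (28.9 kJ/mol), min at 60° (10.9 kJ/mol); barrier = 18.0 kJ/mol.

18.0 kJ/mol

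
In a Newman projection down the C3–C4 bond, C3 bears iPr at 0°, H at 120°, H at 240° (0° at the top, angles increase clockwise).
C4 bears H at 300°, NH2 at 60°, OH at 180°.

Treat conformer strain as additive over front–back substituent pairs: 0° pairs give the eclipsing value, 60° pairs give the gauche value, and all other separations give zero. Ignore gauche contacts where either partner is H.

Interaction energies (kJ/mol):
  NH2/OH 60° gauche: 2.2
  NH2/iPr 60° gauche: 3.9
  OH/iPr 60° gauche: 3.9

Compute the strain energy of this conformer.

3.9 kJ/mol

This conformer is staggered. iPr at 0° is gauche with NH2 at 60° (3.9). Total 3.9 kJ/mol.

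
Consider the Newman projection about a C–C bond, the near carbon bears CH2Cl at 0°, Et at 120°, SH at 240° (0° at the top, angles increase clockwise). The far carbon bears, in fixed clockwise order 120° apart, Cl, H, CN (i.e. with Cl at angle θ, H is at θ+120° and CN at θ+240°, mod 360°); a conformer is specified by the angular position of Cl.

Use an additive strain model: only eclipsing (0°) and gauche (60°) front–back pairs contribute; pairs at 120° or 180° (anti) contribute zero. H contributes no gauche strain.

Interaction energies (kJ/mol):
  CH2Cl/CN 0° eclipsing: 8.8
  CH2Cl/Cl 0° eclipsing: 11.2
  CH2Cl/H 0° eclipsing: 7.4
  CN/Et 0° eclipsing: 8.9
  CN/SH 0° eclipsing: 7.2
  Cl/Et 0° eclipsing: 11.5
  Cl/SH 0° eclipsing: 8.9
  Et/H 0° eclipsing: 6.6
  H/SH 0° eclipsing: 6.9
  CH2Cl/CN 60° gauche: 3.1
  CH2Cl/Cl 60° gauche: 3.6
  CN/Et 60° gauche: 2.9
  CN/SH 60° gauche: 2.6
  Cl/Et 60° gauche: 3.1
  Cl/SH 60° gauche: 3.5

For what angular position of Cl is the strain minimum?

Cl at 0° (eclipsed): CH2Cl(0°)/Cl(0°) eclipsed 11.2; Et(120°)/H(120°) eclipsed 6.6; SH(240°)/CN(240°) eclipsed 7.2 → 25.0 kJ/mol.
Cl at 60° (staggered): CH2Cl(0°)/Cl(60°) gauche 3.6; CH2Cl(0°)/CN(300°) gauche 3.1; Et(120°)/Cl(60°) gauche 3.1; SH(240°)/CN(300°) gauche 2.6 → 12.4 kJ/mol.
Cl at 120° (eclipsed): CH2Cl(0°)/CN(0°) eclipsed 8.8; Et(120°)/Cl(120°) eclipsed 11.5; SH(240°)/H(240°) eclipsed 6.9 → 27.2 kJ/mol.
Cl at 180° (staggered): CH2Cl(0°)/CN(60°) gauche 3.1; Et(120°)/Cl(180°) gauche 3.1; Et(120°)/CN(60°) gauche 2.9; SH(240°)/Cl(180°) gauche 3.5 → 12.6 kJ/mol.
Cl at 240° (eclipsed): CH2Cl(0°)/H(0°) eclipsed 7.4; Et(120°)/CN(120°) eclipsed 8.9; SH(240°)/Cl(240°) eclipsed 8.9 → 25.2 kJ/mol.
Cl at 300° (staggered): CH2Cl(0°)/Cl(300°) gauche 3.6; Et(120°)/CN(180°) gauche 2.9; SH(240°)/Cl(300°) gauche 3.5; SH(240°)/CN(180°) gauche 2.6 → 12.6 kJ/mol.
The minimum (12.4 kJ/mol) occurs with Cl at 60°.

60°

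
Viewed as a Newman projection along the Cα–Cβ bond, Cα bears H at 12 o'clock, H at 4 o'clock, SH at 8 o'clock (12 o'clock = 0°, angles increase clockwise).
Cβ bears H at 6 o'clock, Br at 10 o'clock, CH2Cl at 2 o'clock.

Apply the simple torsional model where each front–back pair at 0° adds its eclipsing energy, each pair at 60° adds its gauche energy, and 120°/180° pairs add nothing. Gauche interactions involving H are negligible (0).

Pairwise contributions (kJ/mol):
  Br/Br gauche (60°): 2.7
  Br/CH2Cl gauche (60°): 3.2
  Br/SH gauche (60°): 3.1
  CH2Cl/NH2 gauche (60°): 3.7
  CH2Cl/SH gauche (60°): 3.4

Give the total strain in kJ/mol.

3.1 kJ/mol

This conformer is staggered. SH at 240° is gauche with Br at 300° (3.1). Total 3.1 kJ/mol.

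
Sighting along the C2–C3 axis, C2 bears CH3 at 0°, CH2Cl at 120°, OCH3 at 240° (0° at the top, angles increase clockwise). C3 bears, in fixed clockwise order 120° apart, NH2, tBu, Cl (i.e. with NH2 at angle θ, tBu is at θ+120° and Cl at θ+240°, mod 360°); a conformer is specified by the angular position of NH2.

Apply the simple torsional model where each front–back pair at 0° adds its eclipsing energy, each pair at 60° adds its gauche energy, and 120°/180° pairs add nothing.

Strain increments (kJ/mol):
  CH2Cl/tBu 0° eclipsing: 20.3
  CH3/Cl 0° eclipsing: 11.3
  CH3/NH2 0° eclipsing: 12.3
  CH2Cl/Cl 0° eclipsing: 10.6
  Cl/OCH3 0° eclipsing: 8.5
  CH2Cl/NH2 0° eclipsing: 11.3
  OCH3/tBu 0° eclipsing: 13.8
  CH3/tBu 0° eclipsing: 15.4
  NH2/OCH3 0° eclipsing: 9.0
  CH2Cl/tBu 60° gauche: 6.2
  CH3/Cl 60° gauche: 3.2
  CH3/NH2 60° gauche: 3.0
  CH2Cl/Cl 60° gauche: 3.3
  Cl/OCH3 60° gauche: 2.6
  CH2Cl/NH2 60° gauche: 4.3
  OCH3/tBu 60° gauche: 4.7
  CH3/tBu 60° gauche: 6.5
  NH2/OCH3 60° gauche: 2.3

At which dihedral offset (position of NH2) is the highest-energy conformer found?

0°

NH2 at 0° is eclipsed. CH3 at 0° is eclipsed with NH2 at 0° (12.3); CH2Cl at 120° is eclipsed with tBu at 120° (20.3); OCH3 at 240° is eclipsed with Cl at 240° (8.5). Total 41.1 kJ/mol.
NH2 at 60° is staggered. CH3 at 0° is gauche with NH2 at 60° (3.0); CH3 at 0° is gauche with Cl at 300° (3.2); CH2Cl at 120° is gauche with NH2 at 60° (4.3); CH2Cl at 120° is gauche with tBu at 180° (6.2); OCH3 at 240° is gauche with tBu at 180° (4.7); OCH3 at 240° is gauche with Cl at 300° (2.6). Total 24.0 kJ/mol.
NH2 at 120° is eclipsed. CH3 at 0° is eclipsed with Cl at 0° (11.3); CH2Cl at 120° is eclipsed with NH2 at 120° (11.3); OCH3 at 240° is eclipsed with tBu at 240° (13.8). Total 36.4 kJ/mol.
NH2 at 180° is staggered. CH3 at 0° is gauche with tBu at 300° (6.5); CH3 at 0° is gauche with Cl at 60° (3.2); CH2Cl at 120° is gauche with NH2 at 180° (4.3); CH2Cl at 120° is gauche with Cl at 60° (3.3); OCH3 at 240° is gauche with NH2 at 180° (2.3); OCH3 at 240° is gauche with tBu at 300° (4.7). Total 24.3 kJ/mol.
NH2 at 240° is eclipsed. CH3 at 0° is eclipsed with tBu at 0° (15.4); CH2Cl at 120° is eclipsed with Cl at 120° (10.6); OCH3 at 240° is eclipsed with NH2 at 240° (9.0). Total 35.0 kJ/mol.
NH2 at 300° is staggered. CH3 at 0° is gauche with NH2 at 300° (3.0); CH3 at 0° is gauche with tBu at 60° (6.5); CH2Cl at 120° is gauche with tBu at 60° (6.2); CH2Cl at 120° is gauche with Cl at 180° (3.3); OCH3 at 240° is gauche with NH2 at 300° (2.3); OCH3 at 240° is gauche with Cl at 180° (2.6). Total 23.9 kJ/mol.
The maximum (41.1 kJ/mol) occurs with NH2 at 0°.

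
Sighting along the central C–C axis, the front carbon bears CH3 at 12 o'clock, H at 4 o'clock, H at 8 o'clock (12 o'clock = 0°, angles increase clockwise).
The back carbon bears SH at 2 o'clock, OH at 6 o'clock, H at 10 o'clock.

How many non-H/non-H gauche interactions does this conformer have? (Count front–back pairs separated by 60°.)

1

Non-H gauche pairs: CH3(0°)/SH(60°) — 1 interaction.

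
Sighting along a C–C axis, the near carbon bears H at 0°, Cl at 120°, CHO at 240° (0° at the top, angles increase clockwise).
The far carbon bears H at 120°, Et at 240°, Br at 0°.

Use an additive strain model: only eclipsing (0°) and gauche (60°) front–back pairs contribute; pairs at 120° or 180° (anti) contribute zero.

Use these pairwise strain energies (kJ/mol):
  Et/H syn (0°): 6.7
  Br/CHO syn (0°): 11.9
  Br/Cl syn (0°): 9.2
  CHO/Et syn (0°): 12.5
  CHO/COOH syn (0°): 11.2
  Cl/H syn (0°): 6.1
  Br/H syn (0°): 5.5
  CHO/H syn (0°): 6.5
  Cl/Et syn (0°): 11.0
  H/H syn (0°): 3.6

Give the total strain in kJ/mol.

24.1 kJ/mol

This conformer is eclipsed. H at 0° is eclipsed with Br at 0° (5.5); Cl at 120° is eclipsed with H at 120° (6.1); CHO at 240° is eclipsed with Et at 240° (12.5). Total 24.1 kJ/mol.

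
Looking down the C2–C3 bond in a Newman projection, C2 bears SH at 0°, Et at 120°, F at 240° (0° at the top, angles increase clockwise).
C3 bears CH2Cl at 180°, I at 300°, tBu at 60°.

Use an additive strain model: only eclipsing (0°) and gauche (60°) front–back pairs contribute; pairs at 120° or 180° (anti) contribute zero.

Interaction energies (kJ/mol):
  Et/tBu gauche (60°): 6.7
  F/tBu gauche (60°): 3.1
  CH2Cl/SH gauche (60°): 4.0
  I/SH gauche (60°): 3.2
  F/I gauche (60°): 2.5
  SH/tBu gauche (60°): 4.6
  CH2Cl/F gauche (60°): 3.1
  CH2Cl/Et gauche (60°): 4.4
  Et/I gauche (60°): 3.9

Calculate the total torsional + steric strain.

This conformer (staggered): SH–I gauche, SH–tBu gauche, Et–CH2Cl gauche, Et–tBu gauche, F–CH2Cl gauche, F–I gauche; 3.2 + 4.6 + 4.4 + 6.7 + 3.1 + 2.5 = 24.5 kJ/mol.

24.5 kJ/mol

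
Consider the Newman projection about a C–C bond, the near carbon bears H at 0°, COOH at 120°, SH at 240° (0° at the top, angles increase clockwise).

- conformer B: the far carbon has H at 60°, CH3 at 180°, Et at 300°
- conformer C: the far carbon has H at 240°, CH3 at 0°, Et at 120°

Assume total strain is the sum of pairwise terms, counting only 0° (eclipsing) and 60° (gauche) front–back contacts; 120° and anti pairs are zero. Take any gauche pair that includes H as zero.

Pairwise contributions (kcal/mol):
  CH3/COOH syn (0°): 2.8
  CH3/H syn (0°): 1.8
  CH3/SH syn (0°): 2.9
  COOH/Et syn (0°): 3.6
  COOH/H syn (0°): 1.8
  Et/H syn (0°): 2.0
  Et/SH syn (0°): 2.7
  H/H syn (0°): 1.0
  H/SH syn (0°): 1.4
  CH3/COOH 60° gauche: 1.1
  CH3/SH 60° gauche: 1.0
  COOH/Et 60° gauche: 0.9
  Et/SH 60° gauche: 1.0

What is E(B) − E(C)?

-3.7 kcal/mol

B (staggered): COOH(120°)/CH3(180°) gauche 1.1; SH(240°)/CH3(180°) gauche 1.0; SH(240°)/Et(300°) gauche 1.0 → 3.1 kcal/mol.
C (eclipsed): H(0°)/CH3(0°) eclipsed 1.8; COOH(120°)/Et(120°) eclipsed 3.6; SH(240°)/H(240°) eclipsed 1.4 → 6.8 kcal/mol.
E(B) − E(C) = 3.1 − 6.8 = -3.7 kcal/mol.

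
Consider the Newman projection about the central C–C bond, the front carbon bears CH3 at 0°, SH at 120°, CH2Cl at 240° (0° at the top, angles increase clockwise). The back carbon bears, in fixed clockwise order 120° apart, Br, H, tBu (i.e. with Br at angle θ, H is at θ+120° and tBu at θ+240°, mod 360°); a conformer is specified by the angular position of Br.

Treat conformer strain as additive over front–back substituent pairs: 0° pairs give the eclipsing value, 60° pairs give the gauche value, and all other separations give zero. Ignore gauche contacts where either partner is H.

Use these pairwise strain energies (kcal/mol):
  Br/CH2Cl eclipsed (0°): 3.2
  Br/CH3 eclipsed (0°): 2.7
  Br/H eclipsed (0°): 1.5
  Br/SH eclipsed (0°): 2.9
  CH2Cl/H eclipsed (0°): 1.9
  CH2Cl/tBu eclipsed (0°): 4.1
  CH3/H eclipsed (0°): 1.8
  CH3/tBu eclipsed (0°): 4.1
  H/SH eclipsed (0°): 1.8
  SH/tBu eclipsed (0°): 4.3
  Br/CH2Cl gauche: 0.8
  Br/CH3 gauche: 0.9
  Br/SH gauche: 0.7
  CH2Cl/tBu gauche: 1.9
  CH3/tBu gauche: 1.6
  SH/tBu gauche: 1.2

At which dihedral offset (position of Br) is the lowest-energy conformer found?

180°

Br at 0° (eclipsed): CH3–Br eclipsed, SH–H eclipsed, CH2Cl–tBu eclipsed; 2.7 + 1.8 + 4.1 = 8.6 kcal/mol.
Br at 60° (staggered): CH3–Br gauche, CH3–tBu gauche, SH–Br gauche, CH2Cl–tBu gauche; 0.9 + 1.6 + 0.7 + 1.9 = 5.1 kcal/mol.
Br at 120° (eclipsed): CH3–tBu eclipsed, SH–Br eclipsed, CH2Cl–H eclipsed; 4.1 + 2.9 + 1.9 = 8.9 kcal/mol.
Br at 180° (staggered): CH3–tBu gauche, SH–Br gauche, SH–tBu gauche, CH2Cl–Br gauche; 1.6 + 0.7 + 1.2 + 0.8 = 4.3 kcal/mol.
Br at 240° (eclipsed): CH3–H eclipsed, SH–tBu eclipsed, CH2Cl–Br eclipsed; 1.8 + 4.3 + 3.2 = 9.3 kcal/mol.
Br at 300° (staggered): CH3–Br gauche, SH–tBu gauche, CH2Cl–Br gauche, CH2Cl–tBu gauche; 0.9 + 1.2 + 0.8 + 1.9 = 4.8 kcal/mol.
The minimum (4.3 kcal/mol) occurs with Br at 180°.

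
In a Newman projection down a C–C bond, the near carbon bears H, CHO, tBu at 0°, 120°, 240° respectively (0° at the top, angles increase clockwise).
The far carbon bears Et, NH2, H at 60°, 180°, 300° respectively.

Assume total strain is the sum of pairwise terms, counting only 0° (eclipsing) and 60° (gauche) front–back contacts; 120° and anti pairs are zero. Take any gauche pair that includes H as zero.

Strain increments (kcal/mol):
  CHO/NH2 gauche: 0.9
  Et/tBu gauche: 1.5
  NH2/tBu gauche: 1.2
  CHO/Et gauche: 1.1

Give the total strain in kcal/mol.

This conformer (staggered): CHO–Et gauche, CHO–NH2 gauche, tBu–NH2 gauche; 1.1 + 0.9 + 1.2 = 3.2 kcal/mol.

3.2 kcal/mol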